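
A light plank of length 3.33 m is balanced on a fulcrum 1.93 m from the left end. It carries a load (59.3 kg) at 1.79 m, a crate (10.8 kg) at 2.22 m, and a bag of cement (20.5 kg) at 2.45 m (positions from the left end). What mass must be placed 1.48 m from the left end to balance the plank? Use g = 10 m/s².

m ≈ 12.2 kg

Taking torques about the fulcrum (at 1.93 m from the left end):
Load: 59.3 × 10 = 593 N down at 1.79 m → arm 0.14 m, τ = 593 × 0.14 = 83.02 N·m counterclockwise.
Crate: 10.8 × 10 = 108 N down at 2.22 m → arm 0.29 m, τ = 108 × 0.29 = 31.32 N·m clockwise.
Bag of cement: 20.5 × 10 = 205 N down at 2.45 m → arm 0.52 m, τ = 205 × 0.52 = 106.6 N·m clockwise.
Net moment of known loads = 54.9 N·m clockwise.
An unknown mass m at 1.48 m has arm 0.45 m; its moment is m·g·0.45 counterclockwise.
Balancing moments: m × 10 × 0.45 = 54.9, giving m = 54.9 / (10 × 0.45) = 12.2 kg.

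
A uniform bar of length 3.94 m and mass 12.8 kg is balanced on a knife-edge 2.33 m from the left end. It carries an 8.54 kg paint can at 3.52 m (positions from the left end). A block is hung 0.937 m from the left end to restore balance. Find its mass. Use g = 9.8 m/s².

Choose the knife-edge (at 2.33 m from the left end) as the axis so the support reaction has zero arm there.
Beam weight: 12.8 × 9.8 = 125.4 N down at 1.97 m → arm 0.36 m, τ = 125.4 × 0.36 = 45.14 N·m counterclockwise.
Paint can: 8.54 × 9.8 = 83.69 N down at 3.52 m → arm 1.19 m, τ = 83.69 × 1.19 = 99.59 N·m clockwise.
Net moment of known loads = 54.45 N·m clockwise.
An unknown mass m at 0.937 m has arm 1.393 m; its moment is m·g·1.393 counterclockwise.
Στ = 0 ⇒ m × 9.8 × 1.393 = 54.45 ⇒ m = 54.45 / (9.8 × 1.393) = 3.99 kg.

m ≈ 3.99 kg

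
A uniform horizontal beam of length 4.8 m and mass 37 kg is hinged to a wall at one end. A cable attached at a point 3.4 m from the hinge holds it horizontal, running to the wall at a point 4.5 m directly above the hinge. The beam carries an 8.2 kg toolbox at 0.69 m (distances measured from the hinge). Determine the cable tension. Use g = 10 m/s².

Take moments about the hinge.
Beam weight: 37 × 10 = 370 N down at 2.4 m → arm 2.4 m, τ = 370 × 2.4 = 888 N·m clockwise.
Toolbox: 8.2 × 10 = 82 N down at 0.69 m → arm 0.69 m, τ = 82 × 0.69 = 56.58 N·m clockwise.
Total clockwise load moment = 944.6 N·m.
The cable tension T acts at 3.4 m; only its component perpendicular to the beam, T sinθ, produces torque. sinθ = h/√(h²+d²) = 4.5/√(4.5²+3.4²) = 0.7979.
For rotational equilibrium, T × 3.4 × 0.7979 = 944.6, so T = 944.6 / 2.713 = 348 N.

T ≈ 348 N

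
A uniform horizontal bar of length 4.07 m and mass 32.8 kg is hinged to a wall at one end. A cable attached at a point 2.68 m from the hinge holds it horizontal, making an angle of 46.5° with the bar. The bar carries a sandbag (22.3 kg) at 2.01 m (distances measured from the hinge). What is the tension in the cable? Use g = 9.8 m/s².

T ≈ 562 N

About the hinge:
Beam weight: 32.8 × 9.8 = 321.4 N down at 2.035 m → arm 2.035 m, τ = 321.4 × 2.035 = 654 N·m clockwise.
Sandbag: 22.3 × 9.8 = 218.5 N down at 2.01 m → arm 2.01 m, τ = 218.5 × 2.01 = 439.2 N·m clockwise.
Total clockwise load moment = 1093 N·m.
The cable tension T acts at 2.68 m; only its component perpendicular to the bar, T sinθ, produces torque. sin 46.5° = 0.7254.
Setting net torque to zero: T × 2.68 × 0.7254 = 1093 → T = 1093 / 1.944 = 562 N.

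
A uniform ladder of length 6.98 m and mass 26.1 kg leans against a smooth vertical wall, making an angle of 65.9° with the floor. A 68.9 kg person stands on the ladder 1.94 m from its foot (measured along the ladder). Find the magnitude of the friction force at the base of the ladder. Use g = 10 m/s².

f ≈ 144 N

Sum moments about the foot of the ladder (the floor normal and friction both act there and drop out).
Ladder weight 26.1×10 = 261 N acts at 3.49 m along the ladder; its horizontal arm is 3.49·cos65.9° = 1.425 m → τ = 371.9 N·m clockwise.
Person: 68.9×10 = 689 N at 1.94 m → arm 0.7922 m → τ = 545.8 N·m clockwise.
Wall normal N acts horizontally at the top; its moment arm is the height L sinθ = 6.98·sin65.9° = 6.372 m, counterclockwise.
For rotational equilibrium, N × 6.372 = 917.7, so N = 144 N.
ΣFx = 0: friction at the foot balances the wall's push, so f = N_wall = 144 N.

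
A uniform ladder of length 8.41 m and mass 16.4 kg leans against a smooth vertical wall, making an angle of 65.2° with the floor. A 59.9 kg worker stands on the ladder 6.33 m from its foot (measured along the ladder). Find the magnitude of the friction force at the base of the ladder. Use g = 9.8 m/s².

f ≈ 241 N

Taking torques about the foot of the ladder:
Ladder weight 16.4×9.8 = 160.7 N acts at 4.205 m along the ladder; its horizontal arm is 4.205·cos65.2° = 1.764 m → τ = 283.5 N·m clockwise.
Worker: 59.9×9.8 = 587 N at 6.33 m → arm 2.655 m → τ = 1558 N·m clockwise.
Wall normal N acts horizontally at the top; its moment arm is the height L sinθ = 8.41·sin65.2° = 7.634 m, counterclockwise.
Στ = 0 ⇒ N × 7.634 = 1842 ⇒ N = 241 N.
ΣFx = 0: friction at the foot balances the wall's push, so f = N_wall = 241 N.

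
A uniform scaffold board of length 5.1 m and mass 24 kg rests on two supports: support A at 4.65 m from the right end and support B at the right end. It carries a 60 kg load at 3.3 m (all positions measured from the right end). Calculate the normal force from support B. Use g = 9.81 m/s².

R_B ≈ 277 N

About support A:
Beam weight: 24 × 9.81 = 235.4 N down at 2.55 m → arm 2.1 m, τ = 235.4 × 2.1 = 494.3 N·m clockwise.
Load: 60 × 9.81 = 588.6 N down at 3.3 m → arm 1.35 m, τ = 588.6 × 1.35 = 794.6 N·m clockwise.
Net load moment about support A = 1289 N·m clockwise.
Reaction R at support B is upward at 0 m, arm 4.65 m → moment R × 4.65 counterclockwise.
Balancing moments: R × 4.65 = 1289, giving R = 277 N.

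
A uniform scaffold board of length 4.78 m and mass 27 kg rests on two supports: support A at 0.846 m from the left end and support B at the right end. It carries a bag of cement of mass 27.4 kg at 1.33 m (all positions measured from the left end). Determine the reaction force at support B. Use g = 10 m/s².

About support A:
Beam weight: 27 × 10 = 270 N down at 2.39 m → arm 1.544 m, τ = 270 × 1.544 = 416.9 N·m clockwise.
Bag of cement: 27.4 × 10 = 274 N down at 1.33 m → arm 0.484 m, τ = 274 × 0.484 = 132.6 N·m clockwise.
Net load moment about support A = 549.5 N·m clockwise.
Reaction R at support B is upward at 4.78 m, arm 3.934 m → moment R × 3.934 counterclockwise.
Balancing moments: R × 3.934 = 549.5, giving R = 140 N.

R_B ≈ 140 N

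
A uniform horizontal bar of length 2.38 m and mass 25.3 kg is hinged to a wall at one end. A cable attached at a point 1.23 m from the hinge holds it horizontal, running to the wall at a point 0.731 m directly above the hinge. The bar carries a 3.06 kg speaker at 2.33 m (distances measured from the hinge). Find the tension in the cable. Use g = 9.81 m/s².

T ≈ 581 N

About the hinge:
Beam weight: 25.3 × 9.81 = 248.2 N down at 1.19 m → arm 1.19 m, τ = 248.2 × 1.19 = 295.4 N·m clockwise.
Speaker: 3.06 × 9.81 = 30.02 N down at 2.33 m → arm 2.33 m, τ = 30.02 × 2.33 = 69.95 N·m clockwise.
Total clockwise load moment = 365.3 N·m.
The cable tension T acts at 1.23 m; only its component perpendicular to the bar, T sinθ, produces torque. sinθ = h/√(h²+d²) = 0.731/√(0.731²+1.23²) = 0.5109.
Balancing moments: T × 1.23 × 0.5109 = 365.3, giving T = 365.3 / 0.6284 = 581 N.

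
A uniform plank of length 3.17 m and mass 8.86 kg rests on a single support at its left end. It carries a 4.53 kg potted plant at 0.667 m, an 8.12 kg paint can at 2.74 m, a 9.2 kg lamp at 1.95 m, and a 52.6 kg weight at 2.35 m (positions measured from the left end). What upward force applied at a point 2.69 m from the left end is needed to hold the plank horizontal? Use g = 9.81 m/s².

Take moments about the left end.
Beam weight: 8.86 × 9.81 = 86.92 N down at 1.585 m → arm 1.585 m, τ = 86.92 × 1.585 = 137.8 N·m clockwise.
Potted plant: 4.53 × 9.81 = 44.44 N down at 0.667 m → arm 0.667 m, τ = 44.44 × 0.667 = 29.64 N·m clockwise.
Paint can: 8.12 × 9.81 = 79.66 N down at 2.74 m → arm 2.74 m, τ = 79.66 × 2.74 = 218.3 N·m clockwise.
Lamp: 9.2 × 9.81 = 90.25 N down at 1.95 m → arm 1.95 m, τ = 90.25 × 1.95 = 176 N·m clockwise.
Weight: 52.6 × 9.81 = 516 N down at 2.35 m → arm 2.35 m, τ = 516 × 2.35 = 1213 N·m clockwise.
Net moment of the loads = 1775 N·m clockwise.
The upward force F acts at a point 2.69 m from the left end, arm 2.69 m, giving F × 2.69 counterclockwise.
Στ = 0 ⇒ F × 2.69 = 1775 ⇒ F = 1775 / 2.69 = 660 N.

F ≈ 660 N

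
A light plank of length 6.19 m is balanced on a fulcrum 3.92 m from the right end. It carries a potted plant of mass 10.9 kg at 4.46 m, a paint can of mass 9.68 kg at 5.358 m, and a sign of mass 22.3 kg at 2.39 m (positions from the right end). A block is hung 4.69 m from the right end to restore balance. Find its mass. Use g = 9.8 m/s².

m ≈ 18.6 kg

Taking torques about the fulcrum (at 3.92 m from the right end):
Potted plant: 10.9 × 9.8 = 106.8 N down at 4.46 m → arm 0.54 m, τ = 106.8 × 0.54 = 57.67 N·m counterclockwise.
Paint can: 9.68 × 9.8 = 94.86 N down at 5.358 m → arm 1.438 m, τ = 94.86 × 1.438 = 136.4 N·m counterclockwise.
Sign: 22.3 × 9.8 = 218.5 N down at 2.39 m → arm 1.53 m, τ = 218.5 × 1.53 = 334.3 N·m clockwise.
Net moment of known loads = 140.2 N·m clockwise.
An unknown mass m at 4.69 m has arm 0.77 m; its moment is m·g·0.77 counterclockwise.
Στ = 0 ⇒ m × 9.8 × 0.77 = 140.2 ⇒ m = 140.2 / (9.8 × 0.77) = 18.6 kg.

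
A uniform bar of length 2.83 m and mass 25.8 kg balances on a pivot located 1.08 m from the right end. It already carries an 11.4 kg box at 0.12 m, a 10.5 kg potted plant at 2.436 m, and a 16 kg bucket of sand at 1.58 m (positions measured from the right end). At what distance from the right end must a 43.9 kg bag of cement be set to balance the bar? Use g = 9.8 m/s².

Take moments about the pivot (at 1.08 m from the right end).
Beam weight: 25.8 × 9.8 = 252.8 N down at 1.415 m → arm 0.335 m, τ = 252.8 × 0.335 = 84.69 N·m counterclockwise.
Box: 11.4 × 9.8 = 111.7 N down at 0.12 m → arm 0.96 m, τ = 111.7 × 0.96 = 107.2 N·m clockwise.
Potted plant: 10.5 × 9.8 = 102.9 N down at 2.436 m → arm 1.356 m, τ = 102.9 × 1.356 = 139.5 N·m counterclockwise.
Bucket of sand: 16 × 9.8 = 156.8 N down at 1.58 m → arm 0.5 m, τ = 156.8 × 0.5 = 78.4 N·m counterclockwise.
Net moment of existing loads = 195.4 N·m counterclockwise.
The bag of cement weighs 43.9 × 9.8 = 430.2 N and must supply an equal clockwise moment, so its lever arm about the pivot is 195.4 / 430.2 = 0.454 m.
That puts it at 1.08 − 0.454 = 0.626 m from the right end.

x ≈ 0.626 m from the right end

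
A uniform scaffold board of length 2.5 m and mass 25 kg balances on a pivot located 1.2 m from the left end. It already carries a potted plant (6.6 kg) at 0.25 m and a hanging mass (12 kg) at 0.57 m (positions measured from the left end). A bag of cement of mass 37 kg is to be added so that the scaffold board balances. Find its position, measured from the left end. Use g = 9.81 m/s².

x ≈ 1.54 m from the left end

About the pivot (at 1.2 m from the left end):
Beam weight: 25 × 9.81 = 245.2 N down at 1.25 m → arm 0.05 m, τ = 245.2 × 0.05 = 12.26 N·m clockwise.
Potted plant: 6.6 × 9.81 = 64.75 N down at 0.25 m → arm 0.95 m, τ = 64.75 × 0.95 = 61.51 N·m counterclockwise.
Hanging mass: 12 × 9.81 = 117.7 N down at 0.57 m → arm 0.63 m, τ = 117.7 × 0.63 = 74.15 N·m counterclockwise.
Net moment of existing loads = 123.4 N·m counterclockwise.
The bag of cement weighs 37 × 9.81 = 363 N and must supply an equal clockwise moment, so its lever arm about the pivot is 123.4 / 363 = 0.34 m.
That puts it at 1.2 + 0.34 = 1.54 m from the left end.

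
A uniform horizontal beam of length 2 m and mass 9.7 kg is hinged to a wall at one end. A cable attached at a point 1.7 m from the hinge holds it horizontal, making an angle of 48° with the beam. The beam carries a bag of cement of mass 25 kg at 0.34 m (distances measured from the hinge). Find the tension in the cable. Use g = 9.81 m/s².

Choose the hinge as the axis so the unknown hinge reaction has zero arm there.
Beam weight: 9.7 × 9.81 = 95.16 N down at 1 m → arm 1 m, τ = 95.16 × 1 = 95.16 N·m clockwise.
Bag of cement: 25 × 9.81 = 245.2 N down at 0.34 m → arm 0.34 m, τ = 245.2 × 0.34 = 83.37 N·m clockwise.
Total clockwise load moment = 178.5 N·m.
The cable tension T acts at 1.7 m; only its component perpendicular to the beam, T sinθ, produces torque. sin 48° = 0.7431.
Στ = 0 ⇒ T × 1.7 × 0.7431 = 178.5 ⇒ T = 178.5 / 1.263 = 141 N.

T ≈ 141 N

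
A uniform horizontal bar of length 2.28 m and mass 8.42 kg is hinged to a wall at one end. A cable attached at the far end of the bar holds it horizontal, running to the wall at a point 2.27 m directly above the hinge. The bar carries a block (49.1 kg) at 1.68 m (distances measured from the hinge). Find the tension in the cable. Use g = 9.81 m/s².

T ≈ 562 N

Taking torques about the hinge:
Beam weight: 8.42 × 9.81 = 82.6 N down at 1.14 m → arm 1.14 m, τ = 82.6 × 1.14 = 94.16 N·m clockwise.
Block: 49.1 × 9.81 = 481.7 N down at 1.68 m → arm 1.68 m, τ = 481.7 × 1.68 = 809.3 N·m clockwise.
Total clockwise load moment = 903.5 N·m.
The cable tension T acts at 2.28 m; only its component perpendicular to the bar, T sinθ, produces torque. sinθ = h/√(h²+d²) = 2.27/√(2.27²+2.28²) = 0.7056.
Στ = 0 ⇒ T × 2.28 × 0.7056 = 903.5 ⇒ T = 903.5 / 1.609 = 562 N.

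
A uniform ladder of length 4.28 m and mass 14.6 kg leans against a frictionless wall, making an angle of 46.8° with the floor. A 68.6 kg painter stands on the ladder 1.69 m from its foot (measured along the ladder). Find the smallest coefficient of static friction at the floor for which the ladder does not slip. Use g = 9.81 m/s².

μ_min ≈ 0.388

Choose the foot of the ladder as the axis so the floor normal and friction both act there and drop out.
Ladder weight 14.6×9.81 = 143.2 N acts at 2.14 m along the ladder; its horizontal arm is 2.14·cos46.8° = 1.465 m → τ = 209.8 N·m clockwise.
Painter: 68.6×9.81 = 673 N at 1.69 m → arm 1.157 m → τ = 778.7 N·m clockwise.
Wall normal N acts horizontally at the top; its moment arm is the height L sinθ = 4.28·sin46.8° = 3.12 m, counterclockwise.
Balancing moments: N × 3.12 = 988.5, giving N = 316.8 N.
ΣFx = 0 ⇒ f = N_wall = 316.8 N. ΣFy = 0 ⇒ N_floor = 816.2 N.
μ_min = f / N_floor = 316.8 / 816.2 = 0.388.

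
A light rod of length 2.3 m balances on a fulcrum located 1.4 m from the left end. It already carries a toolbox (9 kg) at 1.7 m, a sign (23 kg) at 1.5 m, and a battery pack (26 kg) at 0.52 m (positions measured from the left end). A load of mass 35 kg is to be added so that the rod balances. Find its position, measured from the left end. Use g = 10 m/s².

Take moments about the fulcrum (at 1.4 m from the left end).
Toolbox: 9 × 10 = 90 N down at 1.7 m → arm 0.3 m, τ = 90 × 0.3 = 27 N·m clockwise.
Sign: 23 × 10 = 230 N down at 1.5 m → arm 0.1 m, τ = 230 × 0.1 = 23 N·m clockwise.
Battery pack: 26 × 10 = 260 N down at 0.52 m → arm 0.88 m, τ = 260 × 0.88 = 228.8 N·m counterclockwise.
Net moment of existing loads = 178.8 N·m counterclockwise.
The load weighs 35 × 10 = 350 N and must supply an equal clockwise moment, so its lever arm about the fulcrum is 178.8 / 350 = 0.511 m.
That puts it at 1.4 + 0.511 = 1.91 m from the left end.

x ≈ 1.91 m from the left end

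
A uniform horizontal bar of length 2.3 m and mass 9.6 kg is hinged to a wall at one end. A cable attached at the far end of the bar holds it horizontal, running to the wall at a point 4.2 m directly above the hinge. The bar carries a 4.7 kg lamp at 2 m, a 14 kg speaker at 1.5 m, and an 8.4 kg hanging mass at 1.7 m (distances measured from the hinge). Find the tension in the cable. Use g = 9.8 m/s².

About the hinge:
Beam weight: 9.6 × 9.8 = 94.08 N down at 1.15 m → arm 1.15 m, τ = 94.08 × 1.15 = 108.2 N·m clockwise.
Lamp: 4.7 × 9.8 = 46.06 N down at 2 m → arm 2 m, τ = 46.06 × 2 = 92.12 N·m clockwise.
Speaker: 14 × 9.8 = 137.2 N down at 1.5 m → arm 1.5 m, τ = 137.2 × 1.5 = 205.8 N·m clockwise.
Hanging mass: 8.4 × 9.8 = 82.32 N down at 1.7 m → arm 1.7 m, τ = 82.32 × 1.7 = 139.9 N·m clockwise.
Total clockwise load moment = 546 N·m.
The cable tension T acts at 2.3 m; only its component perpendicular to the bar, T sinθ, produces torque. sinθ = h/√(h²+d²) = 4.2/√(4.2²+2.3²) = 0.8771.
Setting net torque to zero: T × 2.3 × 0.8771 = 546 → T = 546 / 2.017 = 271 N.

T ≈ 271 N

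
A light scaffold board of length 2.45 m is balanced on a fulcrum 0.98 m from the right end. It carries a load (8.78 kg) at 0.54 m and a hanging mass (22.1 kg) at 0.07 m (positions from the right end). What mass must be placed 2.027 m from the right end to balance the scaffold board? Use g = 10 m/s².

Take moments about the fulcrum (at 0.98 m from the right end).
Load: 8.78 × 10 = 87.8 N down at 0.54 m → arm 0.44 m, τ = 87.8 × 0.44 = 38.63 N·m clockwise.
Hanging mass: 22.1 × 10 = 221 N down at 0.07 m → arm 0.91 m, τ = 221 × 0.91 = 201.1 N·m clockwise.
Net moment of known loads = 239.7 N·m clockwise.
An unknown mass m at 2.027 m has arm 1.047 m; its moment is m·g·1.047 counterclockwise.
Setting net torque to zero: m × 10 × 1.047 = 239.7 → m = 239.7 / (10 × 1.047) = 22.9 kg.

m ≈ 22.9 kg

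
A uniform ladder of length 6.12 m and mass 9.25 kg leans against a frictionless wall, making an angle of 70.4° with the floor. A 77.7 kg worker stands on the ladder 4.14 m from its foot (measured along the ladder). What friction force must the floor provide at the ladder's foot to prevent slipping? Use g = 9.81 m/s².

About the foot of the ladder:
Ladder weight 9.25×9.81 = 90.74 N acts at 3.06 m along the ladder; its horizontal arm is 3.06·cos70.4° = 1.026 m → τ = 93.1 N·m clockwise.
Worker: 77.7×9.81 = 762.2 N at 4.14 m → arm 1.389 m → τ = 1059 N·m clockwise.
Wall normal N acts horizontally at the top; its moment arm is the height L sinθ = 6.12·sin70.4° = 5.765 m, counterclockwise.
Setting net torque to zero: N × 5.765 = 1152 → N = 200 N.
ΣFx = 0: friction at the foot balances the wall's push, so f = N_wall = 200 N.

f ≈ 200 N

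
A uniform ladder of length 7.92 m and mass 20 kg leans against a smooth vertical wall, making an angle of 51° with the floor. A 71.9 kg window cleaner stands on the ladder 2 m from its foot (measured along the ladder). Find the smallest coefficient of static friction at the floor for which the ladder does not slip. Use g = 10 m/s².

μ_min ≈ 0.248

Taking torques about the foot of the ladder:
Ladder weight 20×10 = 200 N acts at 3.96 m along the ladder; its horizontal arm is 3.96·cos51° = 2.492 m → τ = 498.4 N·m clockwise.
Window cleaner: 71.9×10 = 719 N at 2 m → arm 1.259 m → τ = 905.2 N·m clockwise.
Wall normal N acts horizontally at the top; its moment arm is the height L sinθ = 7.92·sin51° = 6.155 m, counterclockwise.
Balancing moments: N × 6.155 = 1404, giving N = 228.1 N.
ΣFx = 0 ⇒ f = N_wall = 228.1 N. ΣFy = 0 ⇒ N_floor = 919 N.
μ_min = f / N_floor = 228.1 / 919 = 0.248.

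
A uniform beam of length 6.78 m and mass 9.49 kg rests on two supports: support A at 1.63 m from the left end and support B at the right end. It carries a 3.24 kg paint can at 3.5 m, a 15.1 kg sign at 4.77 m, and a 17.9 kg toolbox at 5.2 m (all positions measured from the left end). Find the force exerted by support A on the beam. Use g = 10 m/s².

Take moments about support B.
Beam weight: 9.49 × 10 = 94.9 N down at 3.39 m → arm 3.39 m, τ = 94.9 × 3.39 = 321.7 N·m counterclockwise.
Paint can: 3.24 × 10 = 32.4 N down at 3.5 m → arm 3.28 m, τ = 32.4 × 3.28 = 106.3 N·m counterclockwise.
Sign: 15.1 × 10 = 151 N down at 4.77 m → arm 2.01 m, τ = 151 × 2.01 = 303.5 N·m counterclockwise.
Toolbox: 17.9 × 10 = 179 N down at 5.2 m → arm 1.58 m, τ = 179 × 1.58 = 282.8 N·m counterclockwise.
Net load moment about support B = 1014 N·m counterclockwise.
Reaction R at support A is upward at 1.63 m, arm 5.15 m → moment R × 5.15 clockwise.
For rotational equilibrium, R × 5.15 = 1014, so R = 197 N.

R_A ≈ 197 N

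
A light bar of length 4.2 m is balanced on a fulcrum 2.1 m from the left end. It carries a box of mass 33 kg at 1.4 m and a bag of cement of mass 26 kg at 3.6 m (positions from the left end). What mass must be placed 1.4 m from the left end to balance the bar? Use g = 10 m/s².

Take moments about the fulcrum (at 2.1 m from the left end).
Box: 33 × 10 = 330 N down at 1.4 m → arm 0.7 m, τ = 330 × 0.7 = 231 N·m counterclockwise.
Bag of cement: 26 × 10 = 260 N down at 3.6 m → arm 1.5 m, τ = 260 × 1.5 = 390 N·m clockwise.
Net moment of known loads = 159 N·m clockwise.
An unknown mass m at 1.4 m has arm 0.7 m; its moment is m·g·0.7 counterclockwise.
Στ = 0 ⇒ m × 10 × 0.7 = 159 ⇒ m = 159 / (10 × 0.7) = 22.7 kg.

m ≈ 22.7 kg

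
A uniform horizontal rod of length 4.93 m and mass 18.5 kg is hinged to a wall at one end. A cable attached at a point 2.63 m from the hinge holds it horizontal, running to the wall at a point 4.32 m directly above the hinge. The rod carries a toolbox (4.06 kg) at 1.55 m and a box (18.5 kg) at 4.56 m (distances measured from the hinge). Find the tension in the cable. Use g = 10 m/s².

Taking torques about the hinge:
Beam weight: 18.5 × 10 = 185 N down at 2.465 m → arm 2.465 m, τ = 185 × 2.465 = 456 N·m clockwise.
Toolbox: 4.06 × 10 = 40.6 N down at 1.55 m → arm 1.55 m, τ = 40.6 × 1.55 = 62.93 N·m clockwise.
Box: 18.5 × 10 = 185 N down at 4.56 m → arm 4.56 m, τ = 185 × 4.56 = 843.6 N·m clockwise.
Total clockwise load moment = 1363 N·m.
The cable tension T acts at 2.63 m; only its component perpendicular to the rod, T sinθ, produces torque. sinθ = h/√(h²+d²) = 4.32/√(4.32²+2.63²) = 0.8542.
Setting net torque to zero: T × 2.63 × 0.8542 = 1363 → T = 1363 / 2.247 = 607 N.

T ≈ 607 N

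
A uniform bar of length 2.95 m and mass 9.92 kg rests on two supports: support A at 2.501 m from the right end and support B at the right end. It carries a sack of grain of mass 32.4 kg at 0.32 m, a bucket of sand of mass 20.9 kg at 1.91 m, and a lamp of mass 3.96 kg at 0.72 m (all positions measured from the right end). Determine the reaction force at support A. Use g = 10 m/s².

R_A ≈ 271 N

About support B:
Beam weight: 9.92 × 10 = 99.2 N down at 1.475 m → arm 1.475 m, τ = 99.2 × 1.475 = 146.3 N·m counterclockwise.
Sack of grain: 32.4 × 10 = 324 N down at 0.32 m → arm 0.32 m, τ = 324 × 0.32 = 103.7 N·m counterclockwise.
Bucket of sand: 20.9 × 10 = 209 N down at 1.91 m → arm 1.91 m, τ = 209 × 1.91 = 399.2 N·m counterclockwise.
Lamp: 3.96 × 10 = 39.6 N down at 0.72 m → arm 0.72 m, τ = 39.6 × 0.72 = 28.51 N·m counterclockwise.
Net load moment about support B = 677.7 N·m counterclockwise.
Reaction R at support A is upward at 2.501 m, arm 2.501 m → moment R × 2.501 clockwise.
Στ = 0 ⇒ R × 2.501 = 677.7 ⇒ R = 271 N.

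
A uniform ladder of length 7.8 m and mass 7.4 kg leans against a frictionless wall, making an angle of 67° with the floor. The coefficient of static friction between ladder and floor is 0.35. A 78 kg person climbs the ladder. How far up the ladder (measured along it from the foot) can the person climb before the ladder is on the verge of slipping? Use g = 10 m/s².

d ≈ 6.67 m

Taking torques about the foot of the ladder:
Ladder weight 7.4×10 = 74 N acts at 3.9 m along the ladder; its horizontal arm is 3.9·cos67° = 1.524 m → τ = 112.8 N·m clockwise.
Person weight 78×10 = 780 N at distance d → arm d·cos67° → τ = 780·d·0.3907 clockwise.
Wall normal N at the top has arm L sinθ = 7.18 m counterclockwise, so Στ = 0 gives N·7.18 = 112.8 + 304.7·d.
ΣFy = 0 ⇒ N_floor = 854 N, so the maximum friction is μ_s·N_floor = 0.35×854 = 298.9 N. ΣFx = 0 ⇒ N_wall = f, so at the slipping point N = 298.9 N.
Substituting: 298.9×7.18 = 112.8 + 304.7·d ⇒ d = (2146 − 112.8) / 304.7 = 6.67 m.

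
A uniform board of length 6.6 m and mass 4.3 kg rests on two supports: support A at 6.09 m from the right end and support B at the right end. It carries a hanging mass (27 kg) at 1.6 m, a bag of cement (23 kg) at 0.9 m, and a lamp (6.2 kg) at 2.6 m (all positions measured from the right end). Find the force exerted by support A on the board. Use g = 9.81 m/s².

R_A ≈ 152 N

Sum moments about support B (its reaction then has zero moment arm).
Beam weight: 4.3 × 9.81 = 42.18 N down at 3.3 m → arm 3.3 m, τ = 42.18 × 3.3 = 139.2 N·m counterclockwise.
Hanging mass: 27 × 9.81 = 264.9 N down at 1.6 m → arm 1.6 m, τ = 264.9 × 1.6 = 423.8 N·m counterclockwise.
Bag of cement: 23 × 9.81 = 225.6 N down at 0.9 m → arm 0.9 m, τ = 225.6 × 0.9 = 203 N·m counterclockwise.
Lamp: 6.2 × 9.81 = 60.82 N down at 2.6 m → arm 2.6 m, τ = 60.82 × 2.6 = 158.1 N·m counterclockwise.
Net load moment about support B = 924.1 N·m counterclockwise.
Reaction R at support A is upward at 6.09 m, arm 6.09 m → moment R × 6.09 clockwise.
Balancing moments: R × 6.09 = 924.1, giving R = 152 N.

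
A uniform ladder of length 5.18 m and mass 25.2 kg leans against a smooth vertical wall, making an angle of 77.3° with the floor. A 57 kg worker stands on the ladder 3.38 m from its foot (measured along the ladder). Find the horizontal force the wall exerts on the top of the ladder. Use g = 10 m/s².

Choose the foot of the ladder as the axis so the floor normal and friction both act there and drop out.
Ladder weight 25.2×10 = 252 N acts at 2.59 m along the ladder; its horizontal arm is 2.59·cos77.3° = 0.5694 m → τ = 143.5 N·m clockwise.
Worker: 57×10 = 570 N at 3.38 m → arm 0.7431 m → τ = 423.6 N·m clockwise.
Wall normal N acts horizontally at the top; its moment arm is the height L sinθ = 5.18·sin77.3° = 5.053 m, counterclockwise.
Στ = 0 ⇒ N × 5.053 = 567.1 ⇒ N = 112 N.

N_wall ≈ 112 N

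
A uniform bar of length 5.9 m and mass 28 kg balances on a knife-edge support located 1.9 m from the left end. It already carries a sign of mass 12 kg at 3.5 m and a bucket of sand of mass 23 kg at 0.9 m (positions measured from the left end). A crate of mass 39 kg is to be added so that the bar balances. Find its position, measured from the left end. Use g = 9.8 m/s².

x ≈ 1.24 m from the left end

Taking torques about the knife-edge support (at 1.9 m from the left end):
Beam weight: 28 × 9.8 = 274.4 N down at 2.95 m → arm 1.05 m, τ = 274.4 × 1.05 = 288.1 N·m clockwise.
Sign: 12 × 9.8 = 117.6 N down at 3.5 m → arm 1.6 m, τ = 117.6 × 1.6 = 188.2 N·m clockwise.
Bucket of sand: 23 × 9.8 = 225.4 N down at 0.9 m → arm 1 m, τ = 225.4 × 1 = 225.4 N·m counterclockwise.
Net moment of existing loads = 250.9 N·m clockwise.
The crate weighs 39 × 9.8 = 382.2 N and must supply an equal counterclockwise moment, so its lever arm about the knife-edge support is 250.9 / 382.2 = 0.656 m.
That puts it at 1.9 − 0.656 = 1.24 m from the left end.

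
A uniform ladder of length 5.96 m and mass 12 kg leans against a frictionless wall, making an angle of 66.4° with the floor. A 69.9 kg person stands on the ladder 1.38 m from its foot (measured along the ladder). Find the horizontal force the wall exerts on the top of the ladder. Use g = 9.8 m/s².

N_wall ≈ 95 N

Taking torques about the foot of the ladder:
Ladder weight 12×9.8 = 117.6 N acts at 2.98 m along the ladder; its horizontal arm is 2.98·cos66.4° = 1.193 m → τ = 140.3 N·m clockwise.
Person: 69.9×9.8 = 685 N at 1.38 m → arm 0.5525 m → τ = 378.5 N·m clockwise.
Wall normal N acts horizontally at the top; its moment arm is the height L sinθ = 5.96·sin66.4° = 5.462 m, counterclockwise.
For rotational equilibrium, N × 5.462 = 518.8, so N = 95 N.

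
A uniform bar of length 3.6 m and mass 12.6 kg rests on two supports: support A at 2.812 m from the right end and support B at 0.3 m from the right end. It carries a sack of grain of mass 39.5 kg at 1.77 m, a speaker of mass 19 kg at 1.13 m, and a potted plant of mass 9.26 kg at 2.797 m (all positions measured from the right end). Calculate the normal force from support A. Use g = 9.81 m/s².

Sum moments about support B (its reaction then has zero moment arm).
Beam weight: 12.6 × 9.81 = 123.6 N down at 1.8 m → arm 1.5 m, τ = 123.6 × 1.5 = 185.4 N·m counterclockwise.
Sack of grain: 39.5 × 9.81 = 387.5 N down at 1.77 m → arm 1.47 m, τ = 387.5 × 1.47 = 569.6 N·m counterclockwise.
Speaker: 19 × 9.81 = 186.4 N down at 1.13 m → arm 0.83 m, τ = 186.4 × 0.83 = 154.7 N·m counterclockwise.
Potted plant: 9.26 × 9.81 = 90.84 N down at 2.797 m → arm 2.497 m, τ = 90.84 × 2.497 = 226.8 N·m counterclockwise.
Net load moment about support B = 1136 N·m counterclockwise.
Reaction R at support A is upward at 2.812 m, arm 2.512 m → moment R × 2.512 clockwise.
Balancing moments: R × 2.512 = 1136, giving R = 452 N.

R_A ≈ 452 N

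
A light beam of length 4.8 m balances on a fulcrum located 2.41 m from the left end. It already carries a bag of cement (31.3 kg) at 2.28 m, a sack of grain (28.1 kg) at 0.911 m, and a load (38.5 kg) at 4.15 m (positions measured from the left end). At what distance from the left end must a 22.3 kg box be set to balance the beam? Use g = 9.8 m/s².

x ≈ 1.48 m from the left end

Sum moments about the fulcrum (at 2.41 m from the left end) (the support reaction has zero arm there).
Bag of cement: 31.3 × 9.8 = 306.7 N down at 2.28 m → arm 0.13 m, τ = 306.7 × 0.13 = 39.87 N·m counterclockwise.
Sack of grain: 28.1 × 9.8 = 275.4 N down at 0.911 m → arm 1.499 m, τ = 275.4 × 1.499 = 412.8 N·m counterclockwise.
Load: 38.5 × 9.8 = 377.3 N down at 4.15 m → arm 1.74 m, τ = 377.3 × 1.74 = 656.5 N·m clockwise.
Net moment of existing loads = 203.8 N·m clockwise.
The box weighs 22.3 × 9.8 = 218.5 N and must supply an equal counterclockwise moment, so its lever arm about the fulcrum is 203.8 / 218.5 = 0.933 m.
That puts it at 2.41 − 0.933 = 1.48 m from the left end.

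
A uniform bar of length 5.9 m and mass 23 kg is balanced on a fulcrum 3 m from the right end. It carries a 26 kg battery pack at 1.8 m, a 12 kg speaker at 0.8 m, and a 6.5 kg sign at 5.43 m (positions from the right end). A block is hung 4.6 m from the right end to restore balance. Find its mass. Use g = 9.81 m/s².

Take moments about the fulcrum (at 3 m from the right end).
Beam weight: 23 × 9.81 = 225.6 N down at 2.95 m → arm 0.05 m, τ = 225.6 × 0.05 = 11.28 N·m clockwise.
Battery pack: 26 × 9.81 = 255.1 N down at 1.8 m → arm 1.2 m, τ = 255.1 × 1.2 = 306.1 N·m clockwise.
Speaker: 12 × 9.81 = 117.7 N down at 0.8 m → arm 2.2 m, τ = 117.7 × 2.2 = 258.9 N·m clockwise.
Sign: 6.5 × 9.81 = 63.77 N down at 5.43 m → arm 2.43 m, τ = 63.77 × 2.43 = 155 N·m counterclockwise.
Net moment of known loads = 421.3 N·m clockwise.
An unknown mass m at 4.6 m has arm 1.6 m; its moment is m·g·1.6 counterclockwise.
For rotational equilibrium, m × 9.81 × 1.6 = 421.3, so m = 421.3 / (9.81 × 1.6) = 26.8 kg.

m ≈ 26.8 kg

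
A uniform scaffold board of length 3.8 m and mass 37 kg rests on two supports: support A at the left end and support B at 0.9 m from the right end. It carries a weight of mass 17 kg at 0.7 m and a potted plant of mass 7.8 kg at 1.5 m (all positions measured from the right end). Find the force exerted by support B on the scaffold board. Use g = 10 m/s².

R_B ≈ 486 N

Taking torques about support A:
Beam weight: 37 × 10 = 370 N down at 1.9 m → arm 1.9 m, τ = 370 × 1.9 = 703 N·m clockwise.
Weight: 17 × 10 = 170 N down at 0.7 m → arm 3.1 m, τ = 170 × 3.1 = 527 N·m clockwise.
Potted plant: 7.8 × 10 = 78 N down at 1.5 m → arm 2.3 m, τ = 78 × 2.3 = 179.4 N·m clockwise.
Net load moment about support A = 1409 N·m clockwise.
Reaction R at support B is upward at 0.9 m, arm 2.9 m → moment R × 2.9 counterclockwise.
Balancing moments: R × 2.9 = 1409, giving R = 486 N.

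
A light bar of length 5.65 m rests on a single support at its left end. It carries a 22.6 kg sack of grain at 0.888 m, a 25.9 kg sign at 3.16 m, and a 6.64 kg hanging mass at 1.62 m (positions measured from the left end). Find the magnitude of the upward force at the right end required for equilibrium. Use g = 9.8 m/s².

Take moments about the left end.
Sack of grain: 22.6 × 9.8 = 221.5 N down at 0.888 m → arm 0.888 m, τ = 221.5 × 0.888 = 196.7 N·m clockwise.
Sign: 25.9 × 9.8 = 253.8 N down at 3.16 m → arm 3.16 m, τ = 253.8 × 3.16 = 802 N·m clockwise.
Hanging mass: 6.64 × 9.8 = 65.07 N down at 1.62 m → arm 1.62 m, τ = 65.07 × 1.62 = 105.4 N·m clockwise.
Net moment of the loads = 1104 N·m clockwise.
The upward force F acts at the right end, arm 5.65 m, giving F × 5.65 counterclockwise.
Setting net torque to zero: F × 5.65 = 1104 → F = 1104 / 5.65 = 195 N.

F ≈ 195 N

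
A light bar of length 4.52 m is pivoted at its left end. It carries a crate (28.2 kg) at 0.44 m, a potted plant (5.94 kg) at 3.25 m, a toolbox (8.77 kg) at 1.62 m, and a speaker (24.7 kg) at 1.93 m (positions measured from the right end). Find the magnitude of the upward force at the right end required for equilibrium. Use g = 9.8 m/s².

F ≈ 460 N

Taking torques about the left end:
Crate: 28.2 × 9.8 = 276.4 N down at 0.44 m → arm 4.08 m, τ = 276.4 × 4.08 = 1128 N·m clockwise.
Potted plant: 5.94 × 9.8 = 58.21 N down at 3.25 m → arm 1.27 m, τ = 58.21 × 1.27 = 73.93 N·m clockwise.
Toolbox: 8.77 × 9.8 = 85.95 N down at 1.62 m → arm 2.9 m, τ = 85.95 × 2.9 = 249.3 N·m clockwise.
Speaker: 24.7 × 9.8 = 242.1 N down at 1.93 m → arm 2.59 m, τ = 242.1 × 2.59 = 627 N·m clockwise.
Net moment of the loads = 2078 N·m clockwise.
The upward force F acts at the right end, arm 4.52 m, giving F × 4.52 counterclockwise.
For rotational equilibrium, F × 4.52 = 2078, so F = 2078 / 4.52 = 460 N.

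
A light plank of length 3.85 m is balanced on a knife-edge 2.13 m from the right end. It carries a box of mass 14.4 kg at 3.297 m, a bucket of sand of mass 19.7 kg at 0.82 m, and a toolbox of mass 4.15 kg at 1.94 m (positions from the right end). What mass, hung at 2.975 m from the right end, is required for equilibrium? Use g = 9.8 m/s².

Taking torques about the knife-edge (at 2.13 m from the right end):
Box: 14.4 × 9.8 = 141.1 N down at 3.297 m → arm 1.167 m, τ = 141.1 × 1.167 = 164.7 N·m counterclockwise.
Bucket of sand: 19.7 × 9.8 = 193.1 N down at 0.82 m → arm 1.31 m, τ = 193.1 × 1.31 = 253 N·m clockwise.
Toolbox: 4.15 × 9.8 = 40.67 N down at 1.94 m → arm 0.19 m, τ = 40.67 × 0.19 = 7.727 N·m clockwise.
Net moment of known loads = 96.03 N·m clockwise.
An unknown mass m at 2.975 m has arm 0.845 m; its moment is m·g·0.845 counterclockwise.
Setting net torque to zero: m × 9.8 × 0.845 = 96.03 → m = 96.03 / (9.8 × 0.845) = 11.6 kg.

m ≈ 11.6 kg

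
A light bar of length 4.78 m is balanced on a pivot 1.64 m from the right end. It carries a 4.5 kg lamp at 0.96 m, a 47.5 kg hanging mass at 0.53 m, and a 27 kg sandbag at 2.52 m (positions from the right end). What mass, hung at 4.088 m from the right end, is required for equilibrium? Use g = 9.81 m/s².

m ≈ 13.1 kg

Sum moments about the pivot (at 1.64 m from the right end) (the support reaction has zero arm there).
Lamp: 4.5 × 9.81 = 44.15 N down at 0.96 m → arm 0.68 m, τ = 44.15 × 0.68 = 30.02 N·m clockwise.
Hanging mass: 47.5 × 9.81 = 466 N down at 0.53 m → arm 1.11 m, τ = 466 × 1.11 = 517.3 N·m clockwise.
Sandbag: 27 × 9.81 = 264.9 N down at 2.52 m → arm 0.88 m, τ = 264.9 × 0.88 = 233.1 N·m counterclockwise.
Net moment of known loads = 314.2 N·m clockwise.
An unknown mass m at 4.088 m has arm 2.448 m; its moment is m·g·2.448 counterclockwise.
Στ = 0 ⇒ m × 9.81 × 2.448 = 314.2 ⇒ m = 314.2 / (9.81 × 2.448) = 13.1 kg.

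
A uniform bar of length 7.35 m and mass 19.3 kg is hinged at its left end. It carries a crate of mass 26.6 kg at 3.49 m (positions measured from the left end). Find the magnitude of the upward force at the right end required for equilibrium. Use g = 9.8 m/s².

Sum moments about the left end (the unknown pivot reaction has zero arm there).
Beam weight: 19.3 × 9.8 = 189.1 N down at 3.675 m → arm 3.675 m, τ = 189.1 × 3.675 = 694.9 N·m clockwise.
Crate: 26.6 × 9.8 = 260.7 N down at 3.49 m → arm 3.49 m, τ = 260.7 × 3.49 = 909.8 N·m clockwise.
Net moment of the loads = 1605 N·m clockwise.
The upward force F acts at the right end, arm 7.35 m, giving F × 7.35 counterclockwise.
Στ = 0 ⇒ F × 7.35 = 1605 ⇒ F = 1605 / 7.35 = 218 N.

F ≈ 218 N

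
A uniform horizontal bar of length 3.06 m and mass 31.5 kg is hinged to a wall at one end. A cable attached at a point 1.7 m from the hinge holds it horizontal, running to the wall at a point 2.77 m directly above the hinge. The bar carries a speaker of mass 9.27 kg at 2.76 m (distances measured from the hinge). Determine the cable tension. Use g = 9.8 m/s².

Taking torques about the hinge:
Beam weight: 31.5 × 9.8 = 308.7 N down at 1.53 m → arm 1.53 m, τ = 308.7 × 1.53 = 472.3 N·m clockwise.
Speaker: 9.27 × 9.8 = 90.85 N down at 2.76 m → arm 2.76 m, τ = 90.85 × 2.76 = 250.7 N·m clockwise.
Total clockwise load moment = 723 N·m.
The cable tension T acts at 1.7 m; only its component perpendicular to the bar, T sinθ, produces torque. sinθ = h/√(h²+d²) = 2.77/√(2.77²+1.7²) = 0.8523.
For rotational equilibrium, T × 1.7 × 0.8523 = 723, so T = 723 / 1.449 = 499 N.

T ≈ 499 N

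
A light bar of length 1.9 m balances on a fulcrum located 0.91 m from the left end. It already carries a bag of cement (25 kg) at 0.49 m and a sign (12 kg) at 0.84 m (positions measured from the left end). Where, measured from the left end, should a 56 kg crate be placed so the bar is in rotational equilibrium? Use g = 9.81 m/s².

Taking torques about the fulcrum (at 0.91 m from the left end):
Bag of cement: 25 × 9.81 = 245.2 N down at 0.49 m → arm 0.42 m, τ = 245.2 × 0.42 = 103 N·m counterclockwise.
Sign: 12 × 9.81 = 117.7 N down at 0.84 m → arm 0.07 m, τ = 117.7 × 0.07 = 8.239 N·m counterclockwise.
Net moment of existing loads = 111.2 N·m counterclockwise.
The crate weighs 56 × 9.81 = 549.4 N and must supply an equal clockwise moment, so its lever arm about the fulcrum is 111.2 / 549.4 = 0.202 m.
That puts it at 0.91 + 0.202 = 1.11 m from the left end.

x ≈ 1.11 m from the left end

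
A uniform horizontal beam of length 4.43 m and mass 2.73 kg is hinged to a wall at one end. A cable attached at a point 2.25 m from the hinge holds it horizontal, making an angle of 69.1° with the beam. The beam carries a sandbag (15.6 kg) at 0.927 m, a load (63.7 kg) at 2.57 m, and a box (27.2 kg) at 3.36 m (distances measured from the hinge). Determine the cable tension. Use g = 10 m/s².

T ≈ 1310 N

Sum moments about the hinge (the unknown hinge reaction has zero arm there).
Beam weight: 2.73 × 10 = 27.3 N down at 2.215 m → arm 2.215 m, τ = 27.3 × 2.215 = 60.47 N·m clockwise.
Sandbag: 15.6 × 10 = 156 N down at 0.927 m → arm 0.927 m, τ = 156 × 0.927 = 144.6 N·m clockwise.
Load: 63.7 × 10 = 637 N down at 2.57 m → arm 2.57 m, τ = 637 × 2.57 = 1637 N·m clockwise.
Box: 27.2 × 10 = 272 N down at 3.36 m → arm 3.36 m, τ = 272 × 3.36 = 913.9 N·m clockwise.
Total clockwise load moment = 2756 N·m.
The cable tension T acts at 2.25 m; only its component perpendicular to the beam, T sinθ, produces torque. sin 69.1° = 0.9342.
Στ = 0 ⇒ T × 2.25 × 0.9342 = 2756 ⇒ T = 2756 / 2.102 = 1310 N.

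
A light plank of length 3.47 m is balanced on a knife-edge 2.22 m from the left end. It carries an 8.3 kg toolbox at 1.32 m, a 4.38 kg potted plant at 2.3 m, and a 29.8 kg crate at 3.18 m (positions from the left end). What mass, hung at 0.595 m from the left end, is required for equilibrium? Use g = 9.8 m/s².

m ≈ 13.2 kg

Take moments about the knife-edge (at 2.22 m from the left end).
Toolbox: 8.3 × 9.8 = 81.34 N down at 1.32 m → arm 0.9 m, τ = 81.34 × 0.9 = 73.21 N·m counterclockwise.
Potted plant: 4.38 × 9.8 = 42.92 N down at 2.3 m → arm 0.08 m, τ = 42.92 × 0.08 = 3.434 N·m clockwise.
Crate: 29.8 × 9.8 = 292 N down at 3.18 m → arm 0.96 m, τ = 292 × 0.96 = 280.3 N·m clockwise.
Net moment of known loads = 210.5 N·m clockwise.
An unknown mass m at 0.595 m has arm 1.625 m; its moment is m·g·1.625 counterclockwise.
For rotational equilibrium, m × 9.8 × 1.625 = 210.5, so m = 210.5 / (9.8 × 1.625) = 13.2 kg.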